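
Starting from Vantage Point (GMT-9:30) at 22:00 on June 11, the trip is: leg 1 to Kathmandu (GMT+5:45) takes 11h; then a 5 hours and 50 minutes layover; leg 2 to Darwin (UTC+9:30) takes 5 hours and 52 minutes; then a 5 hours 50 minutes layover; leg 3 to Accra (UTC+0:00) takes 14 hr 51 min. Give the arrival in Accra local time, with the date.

02:53 on Jun 14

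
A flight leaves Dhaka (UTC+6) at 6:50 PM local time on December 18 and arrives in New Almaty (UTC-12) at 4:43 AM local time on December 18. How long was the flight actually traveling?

3 hours 53 minutes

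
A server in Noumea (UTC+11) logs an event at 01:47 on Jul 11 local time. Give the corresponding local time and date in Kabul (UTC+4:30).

19:17 on July 10

In UTC: 01:47 − 11:00 = 14:47 on Jul 10.
Kabul is UTC+4:30: 14:47 + 4:30 = 19:17 on Jul 10.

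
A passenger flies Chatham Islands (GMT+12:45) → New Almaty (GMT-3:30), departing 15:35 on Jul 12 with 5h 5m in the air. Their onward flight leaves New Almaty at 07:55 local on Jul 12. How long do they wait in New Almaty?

Convert departure to UTC: 15:35 − 12:45 = 02:50 UTC on Jul 12.
Add 5 hours 5 minutes flight time → 07:55 UTC.
New Almaty is UTC−3:30, so local arrival = 07:55 − 3:30 = 04:25 on Jul 12.
Layover = 07:55 − 04:25 = 3 hours 30 minutes.

3 hours 30 minutes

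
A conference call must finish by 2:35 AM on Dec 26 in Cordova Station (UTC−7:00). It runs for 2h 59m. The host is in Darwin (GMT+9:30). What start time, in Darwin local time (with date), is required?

Target end time in UTC: 2:35 AM + 7:00 = 9:35 AM on Dec 26.
Subtract 2 hours 59 minutes → start 6:36 AM UTC on Dec 26.
Darwin is UTC+9:30: 6:36 AM + 9:30 = 4:06 PM on Dec 26.

4:06 PM on December 26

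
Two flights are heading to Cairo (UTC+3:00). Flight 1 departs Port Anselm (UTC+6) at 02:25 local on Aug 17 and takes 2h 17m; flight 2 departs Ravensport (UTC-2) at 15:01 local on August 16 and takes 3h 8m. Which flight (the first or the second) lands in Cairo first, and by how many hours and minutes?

Flight 1 in UTC: 02:25 − 6:00 = 20:25 on Aug 16.
+2 hours and 17 minutes → arrive 22:42 UTC on Aug 16.
Flight 2 in UTC: 15:01 + 2:00 = 17:01 on Aug 16.
+3 hours and 8 minutes → arrive 20:09 UTC on Aug 16.
Flight 2 lands earlier by 2 hours 33 minutes.

the second, by 2 hours 33 minutes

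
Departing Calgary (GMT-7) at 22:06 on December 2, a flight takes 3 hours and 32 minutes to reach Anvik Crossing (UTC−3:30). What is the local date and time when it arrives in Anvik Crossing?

Convert departure to UTC: 22:06 + 7:00 = 05:06 UTC on Dec 3.
Add 3 hours and 32 minutes travel time → 08:38 UTC.
Anvik Crossing is UTC−3:30, so local arrival = 08:38 − 3:30 = 05:08 on Dec 3.

05:08 on December 3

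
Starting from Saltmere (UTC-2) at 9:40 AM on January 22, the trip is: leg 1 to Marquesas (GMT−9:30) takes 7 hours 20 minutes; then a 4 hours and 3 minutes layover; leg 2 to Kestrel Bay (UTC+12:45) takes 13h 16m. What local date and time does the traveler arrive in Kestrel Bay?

Convert departure to UTC: 9:40 AM + 2:00 = 11:40 AM UTC on Jan 22.
Add 7 hours 20 minutes leg 1 → 7:00 PM UTC.
Add 4 hours and 3 minutes layover in Marquesas → 11:03 PM UTC.
Add 13 hours and 16 minutes leg 2 → 12:19 PM UTC (Jan 23).
Kestrel Bay is UTC+12:45, so local arrival = 12:19 PM + 12:45 = 1:04 AM on Jan 24.

1:04 AM on January 24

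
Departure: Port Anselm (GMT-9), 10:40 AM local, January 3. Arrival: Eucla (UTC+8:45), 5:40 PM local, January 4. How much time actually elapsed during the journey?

13 hours 15 minutes

Departure in UTC: 10:40 AM + 9:00 = 7:40 PM on Jan 3.
Arrival in UTC: 5:40 PM − 8:45 = 8:55 AM on Jan 4.
Elapsed = 8:55 AM − 7:40 PM (+1 day) = 13 hours 15 minutes.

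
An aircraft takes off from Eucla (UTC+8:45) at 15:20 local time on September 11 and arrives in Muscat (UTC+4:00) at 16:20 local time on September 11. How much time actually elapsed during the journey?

5 hours 45 minutes

Departure in UTC: 15:20 − 8:45 = 06:35 on Sep 11.
Arrival in UTC: 16:20 − 4:00 = 12:20 on Sep 11.
Elapsed = 12:20 − 06:35 = 5 hours 45 minutes.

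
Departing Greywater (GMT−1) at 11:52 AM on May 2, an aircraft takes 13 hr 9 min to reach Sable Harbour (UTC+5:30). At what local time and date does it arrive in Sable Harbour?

7:31 AM on May 3

Sable Harbour is 6:30 ahead of Greywater.
After 13 hours 9 minutes it is 1:01 AM (May 3) in Greywater.
Shift by the zone difference: 1:01 AM + 6:30 = 7:31 AM on May 3 in Sable Harbour.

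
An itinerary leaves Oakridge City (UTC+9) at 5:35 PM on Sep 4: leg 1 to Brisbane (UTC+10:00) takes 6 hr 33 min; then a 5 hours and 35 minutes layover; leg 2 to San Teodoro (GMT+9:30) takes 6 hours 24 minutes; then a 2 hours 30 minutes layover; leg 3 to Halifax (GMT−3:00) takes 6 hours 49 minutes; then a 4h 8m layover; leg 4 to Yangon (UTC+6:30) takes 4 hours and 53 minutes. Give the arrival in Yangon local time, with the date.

3:57 AM on Sep 6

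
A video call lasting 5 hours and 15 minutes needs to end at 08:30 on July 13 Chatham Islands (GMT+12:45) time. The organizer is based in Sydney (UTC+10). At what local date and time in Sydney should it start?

Target end time in UTC: 08:30 − 12:45 = 19:45 on Jul 12.
Subtract 5 hours and 15 minutes → start 14:30 UTC on Jul 12.
Sydney is UTC+10:00: 14:30 + 10:00 = 00:30 on Jul 13.

00:30 on Jul 13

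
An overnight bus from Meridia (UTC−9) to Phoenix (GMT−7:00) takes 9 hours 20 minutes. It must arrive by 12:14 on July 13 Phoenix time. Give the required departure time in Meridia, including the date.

Target arrival in UTC: 12:14 + 7:00 = 19:14 on Jul 13.
Subtract 9 hours 20 minutes → departure 09:54 UTC on Jul 13.
Meridia is UTC−9:00: 09:54 − 9:00 = 00:54 on Jul 13.

00:54 on Jul 13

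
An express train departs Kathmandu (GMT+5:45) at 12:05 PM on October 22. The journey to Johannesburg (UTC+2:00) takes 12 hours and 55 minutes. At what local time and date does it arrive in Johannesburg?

Convert departure to UTC: 12:05 PM − 5:45 = 6:20 AM UTC on Oct 22.
Add 12 hours and 55 minutes travel time → 7:15 PM UTC.
Johannesburg is UTC+2:00, so local arrival = 7:15 PM + 2:00 = 9:15 PM on Oct 22.

9:15 PM on Oct 22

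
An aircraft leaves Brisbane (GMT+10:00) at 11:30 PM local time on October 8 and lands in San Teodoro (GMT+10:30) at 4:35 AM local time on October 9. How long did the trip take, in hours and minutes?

4 hours 35 minutes

Departure in UTC: 11:30 PM − 10:00 = 1:30 PM on Oct 8.
Arrival in UTC: 4:35 AM − 10:30 = 6:05 PM on Oct 8.
Elapsed = 6:05 PM − 1:30 PM = 4 hours 35 minutes.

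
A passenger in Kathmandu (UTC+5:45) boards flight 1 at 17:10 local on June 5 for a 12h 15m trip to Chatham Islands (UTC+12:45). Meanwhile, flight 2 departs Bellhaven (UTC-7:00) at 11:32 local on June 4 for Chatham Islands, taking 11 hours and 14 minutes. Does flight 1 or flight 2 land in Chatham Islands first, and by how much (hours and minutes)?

the second, by 17 hours 54 minutes

Flight 1 in UTC: 17:10 − 5:45 = 11:25 on Jun 5.
+12 hours and 15 minutes → arrive 23:40 UTC on Jun 5.
Flight 2 in UTC: 11:32 + 7:00 = 18:32 on Jun 4.
+11 hours and 14 minutes → arrive 05:46 UTC on Jun 5.
Flight 2 lands earlier by 17 hours 54 minutes.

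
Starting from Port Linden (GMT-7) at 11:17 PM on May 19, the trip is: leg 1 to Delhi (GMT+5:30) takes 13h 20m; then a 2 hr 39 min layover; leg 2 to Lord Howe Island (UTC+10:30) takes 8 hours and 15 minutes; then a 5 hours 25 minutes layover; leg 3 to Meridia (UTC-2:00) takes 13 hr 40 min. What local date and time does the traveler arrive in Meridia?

11:36 PM on May 21

Convert departure to UTC: 11:17 PM + 7:00 = 6:17 AM UTC on May 20.
Add 13 hours 20 minutes leg 1 → 7:37 PM UTC.
Add 2 hours 39 minutes layover in Delhi → 10:16 PM UTC.
Add 8 hours and 15 minutes leg 2 → 6:31 AM UTC (May 21).
Add 5 hours and 25 minutes layover in Lord Howe Island → 11:56 AM UTC.
Add 13 hours 40 minutes leg 3 → 1:36 AM UTC (May 22).
Meridia is UTC−2:00, so local arrival = 1:36 AM − 2:00 = 11:36 PM on May 21.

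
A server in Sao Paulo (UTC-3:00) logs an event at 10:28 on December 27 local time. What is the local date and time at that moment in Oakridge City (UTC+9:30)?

22:58 on December 27

In UTC: 10:28 + 3:00 = 13:28 on Dec 27.
Oakridge City is UTC+9:30: 13:28 + 9:30 = 22:58 on Dec 27.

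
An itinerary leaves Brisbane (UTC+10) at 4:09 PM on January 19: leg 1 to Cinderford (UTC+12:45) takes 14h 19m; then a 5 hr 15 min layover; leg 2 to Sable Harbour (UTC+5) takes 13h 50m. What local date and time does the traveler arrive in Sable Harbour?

Convert departure to UTC: 4:09 PM − 10:00 = 6:09 AM UTC on Jan 19.
Add 14 hours and 19 minutes leg 1 → 8:28 PM UTC.
Add 5 hours and 15 minutes layover in Cinderford → 1:43 AM UTC (Jan 20).
Add 13 hours and 50 minutes leg 2 → 3:33 PM UTC.
Sable Harbour is UTC+5:00, so local arrival = 3:33 PM + 5:00 = 8:33 PM on Jan 20.

8:33 PM on Jan 20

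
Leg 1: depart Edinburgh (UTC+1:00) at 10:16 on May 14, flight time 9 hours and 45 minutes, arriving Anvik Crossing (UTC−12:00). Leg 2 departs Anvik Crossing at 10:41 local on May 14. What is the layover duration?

3 hours 40 minutes

Convert departure to UTC: 10:16 − 1:00 = 09:16 UTC on May 14.
Add 9 hours 45 minutes flight time → 19:01 UTC.
Anvik Crossing is UTC−12:00, so local arrival = 19:01 − 12:00 = 07:01 on May 14.
Layover = 10:41 − 07:01 = 3 hours 40 minutes.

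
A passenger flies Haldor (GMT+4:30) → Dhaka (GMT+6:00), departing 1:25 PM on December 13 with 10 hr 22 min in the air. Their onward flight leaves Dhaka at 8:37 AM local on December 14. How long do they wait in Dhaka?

7 hours 20 minutes

Convert departure to UTC: 1:25 PM − 4:30 = 8:55 AM UTC on Dec 13.
Add 10 hours 22 minutes flight time → 7:17 PM UTC.
Dhaka is UTC+6:00, so local arrival = 7:17 PM + 6:00 = 1:17 AM on Dec 14.
Layover = 8:37 AM − 1:17 AM = 7 hours 20 minutes.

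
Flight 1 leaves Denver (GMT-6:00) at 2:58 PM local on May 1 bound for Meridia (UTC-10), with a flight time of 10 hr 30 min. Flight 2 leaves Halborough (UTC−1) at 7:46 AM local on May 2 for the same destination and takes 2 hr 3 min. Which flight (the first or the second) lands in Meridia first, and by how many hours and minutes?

Flight 1 in UTC: 2:58 PM + 6:00 = 8:58 PM on May 1.
+10 hours and 30 minutes → arrive 7:28 AM UTC on May 2.
Flight 2 in UTC: 7:46 AM + 1:00 = 8:46 AM on May 2.
+2 hours and 3 minutes → arrive 10:49 AM UTC on May 2.
Flight 1 lands earlier by 3 hours 21 minutes.

the first, by 3 hours 21 minutes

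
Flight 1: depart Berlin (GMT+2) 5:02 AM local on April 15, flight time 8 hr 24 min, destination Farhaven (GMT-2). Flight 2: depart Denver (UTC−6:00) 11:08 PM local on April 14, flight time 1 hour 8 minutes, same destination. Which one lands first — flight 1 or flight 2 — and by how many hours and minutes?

Flight 1 in UTC: 5:02 AM − 2:00 = 3:02 AM on Apr 15.
+8 hours and 24 minutes → arrive 11:26 AM UTC on Apr 15.
Flight 2 in UTC: 11:08 PM + 6:00 = 5:08 AM on Apr 15.
+1 hour and 8 minutes → arrive 6:16 AM UTC on Apr 15.
Flight 2 lands earlier by 5 hours 10 minutes.

the second, by 5 hours 10 minutes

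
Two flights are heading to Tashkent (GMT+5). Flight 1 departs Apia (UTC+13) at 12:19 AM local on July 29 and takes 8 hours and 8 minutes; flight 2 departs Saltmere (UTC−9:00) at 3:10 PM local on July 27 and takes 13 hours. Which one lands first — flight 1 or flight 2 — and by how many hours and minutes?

Flight 1 in UTC: 12:19 AM − 13:00 = 11:19 AM on Jul 28.
+8 hours and 8 minutes → arrive 7:27 PM UTC on Jul 28.
Flight 2 in UTC: 3:10 PM + 9:00 = 12:10 AM on Jul 28.
+13 hours → arrive 1:10 PM UTC on Jul 28.
Flight 2 lands earlier by 6 hours 17 minutes.

the second, by 6 hours 17 minutes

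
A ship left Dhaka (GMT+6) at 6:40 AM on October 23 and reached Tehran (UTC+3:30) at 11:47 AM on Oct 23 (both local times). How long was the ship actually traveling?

7 hours 37 minutes

Departure in UTC: 6:40 AM − 6:00 = 12:40 AM on Oct 23.
Arrival in UTC: 11:47 AM − 3:30 = 8:17 AM on Oct 23.
Elapsed = 8:17 AM − 12:40 AM = 7 hours 37 minutes.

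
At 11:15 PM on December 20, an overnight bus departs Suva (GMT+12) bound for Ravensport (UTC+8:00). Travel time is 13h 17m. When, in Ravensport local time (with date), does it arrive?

8:32 AM on December 21

Ravensport is 4:00 behind Suva.
After 13 hours and 17 minutes it is 12:32 PM (Dec 21) in Suva.
Shift by the zone difference: 12:32 PM − 4:00 = 8:32 AM on Dec 21 in Ravensport.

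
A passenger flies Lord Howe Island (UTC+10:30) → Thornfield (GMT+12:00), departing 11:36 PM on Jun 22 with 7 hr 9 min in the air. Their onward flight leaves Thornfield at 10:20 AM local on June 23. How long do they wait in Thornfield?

2 hours 5 minutes

Convert departure to UTC: 11:36 PM − 10:30 = 1:06 PM UTC on Jun 22.
Add 7 hours and 9 minutes flight time → 8:15 PM UTC.
Thornfield is UTC+12:00, so local arrival = 8:15 PM + 12:00 = 8:15 AM on Jun 23.
Layover = 10:20 AM − 8:15 AM = 2 hours 5 minutes.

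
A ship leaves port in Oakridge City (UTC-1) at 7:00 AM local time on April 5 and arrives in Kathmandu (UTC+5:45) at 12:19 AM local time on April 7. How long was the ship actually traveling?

34 hours 34 minutes

Departure in UTC: 7:00 AM + 1:00 = 8:00 AM on Apr 5.
Arrival in UTC: 12:19 AM − 5:45 = 6:34 PM on Apr 6.
Elapsed = 6:34 PM − 8:00 AM (+1 day) = 34 hours 34 minutes.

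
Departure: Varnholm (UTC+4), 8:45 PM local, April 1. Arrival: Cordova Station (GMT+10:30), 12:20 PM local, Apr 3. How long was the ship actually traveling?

33 hours 5 minutes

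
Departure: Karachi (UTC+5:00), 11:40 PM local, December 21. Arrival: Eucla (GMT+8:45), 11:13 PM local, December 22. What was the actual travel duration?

Departure in UTC: 11:40 PM − 5:00 = 6:40 PM on Dec 21.
Arrival in UTC: 11:13 PM − 8:45 = 2:28 PM on Dec 22.
Elapsed = 2:28 PM − 6:40 PM (+1 day) = 19 hours 48 minutes.

19 hours 48 minutes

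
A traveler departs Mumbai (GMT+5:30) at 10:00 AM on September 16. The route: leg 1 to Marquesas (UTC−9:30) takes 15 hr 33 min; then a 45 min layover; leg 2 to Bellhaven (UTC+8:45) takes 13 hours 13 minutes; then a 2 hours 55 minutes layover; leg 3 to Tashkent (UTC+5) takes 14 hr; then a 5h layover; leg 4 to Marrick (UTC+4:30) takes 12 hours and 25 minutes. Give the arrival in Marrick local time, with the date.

12:51 AM on September 19

Convert departure to UTC: 10:00 AM − 5:30 = 4:30 AM UTC on Sep 16.
Add 15 hours and 33 minutes leg 1 → 8:03 PM UTC.
Add 45 minutes layover in Marquesas → 8:48 PM UTC.
Add 13 hours 13 minutes leg 2 → 10:01 AM UTC (Sep 17).
Add 2 hours and 55 minutes layover in Bellhaven → 12:56 PM UTC.
Add 14 hours leg 3 → 2:56 AM UTC (Sep 18).
Add 5 hours layover in Tashkent → 7:56 AM UTC.
Add 12 hours 25 minutes leg 4 → 8:21 PM UTC.
Marrick is UTC+4:30, so local arrival = 8:21 PM + 4:30 = 12:51 AM on Sep 19.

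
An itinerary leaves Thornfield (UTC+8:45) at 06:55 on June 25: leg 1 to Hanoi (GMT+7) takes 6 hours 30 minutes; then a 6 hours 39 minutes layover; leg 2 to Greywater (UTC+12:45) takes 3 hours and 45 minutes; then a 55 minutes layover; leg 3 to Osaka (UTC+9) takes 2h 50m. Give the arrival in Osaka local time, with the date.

03:49 on June 26

Convert departure to UTC: 06:55 − 8:45 = 22:10 UTC on Jun 24.
Add 6 hours and 30 minutes leg 1 → 04:40 UTC (Jun 25).
Add 6 hours 39 minutes layover in Hanoi → 11:19 UTC.
Add 3 hours and 45 minutes leg 2 → 15:04 UTC.
Add 55 minutes layover in Greywater → 15:59 UTC.
Add 2 hours 50 minutes leg 3 → 18:49 UTC.
Osaka is UTC+9:00, so local arrival = 18:49 + 9:00 = 03:49 on Jun 26.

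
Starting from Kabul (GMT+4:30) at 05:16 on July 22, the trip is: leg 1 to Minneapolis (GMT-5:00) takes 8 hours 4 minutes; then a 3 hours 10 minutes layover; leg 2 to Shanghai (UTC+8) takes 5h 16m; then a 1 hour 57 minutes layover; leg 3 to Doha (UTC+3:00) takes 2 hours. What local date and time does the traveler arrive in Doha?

00:13 on Jul 23

Convert departure to UTC: 05:16 − 4:30 = 00:46 UTC on Jul 22.
Add 8 hours 4 minutes leg 1 → 08:50 UTC.
Add 3 hours 10 minutes layover in Minneapolis → 12:00 UTC.
Add 5 hours 16 minutes leg 2 → 17:16 UTC.
Add 1 hour 57 minutes layover in Shanghai → 19:13 UTC.
Add 2 hours leg 3 → 21:13 UTC.
Doha is UTC+3:00, so local arrival = 21:13 + 3:00 = 00:13 on Jul 23.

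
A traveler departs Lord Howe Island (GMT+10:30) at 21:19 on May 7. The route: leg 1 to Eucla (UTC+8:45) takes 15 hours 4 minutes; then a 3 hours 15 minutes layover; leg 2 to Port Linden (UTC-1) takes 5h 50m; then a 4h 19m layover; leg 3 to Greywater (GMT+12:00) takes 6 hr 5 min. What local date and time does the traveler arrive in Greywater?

09:22 on May 9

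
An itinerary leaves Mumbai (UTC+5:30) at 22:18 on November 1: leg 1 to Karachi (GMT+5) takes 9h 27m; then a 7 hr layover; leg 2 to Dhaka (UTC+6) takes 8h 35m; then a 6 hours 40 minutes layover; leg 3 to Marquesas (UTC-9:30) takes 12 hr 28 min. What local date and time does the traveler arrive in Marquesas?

Convert departure to UTC: 22:18 − 5:30 = 16:48 UTC on Nov 1.
Add 9 hours and 27 minutes leg 1 → 02:15 UTC (Nov 2).
Add 7 hours layover in Karachi → 09:15 UTC.
Add 8 hours 35 minutes leg 2 → 17:50 UTC.
Add 6 hours 40 minutes layover in Dhaka → 00:30 UTC (Nov 3).
Add 12 hours 28 minutes leg 3 → 12:58 UTC.
Marquesas is UTC−9:30, so local arrival = 12:58 − 9:30 = 03:28 on Nov 3.

03:28 on Nov 3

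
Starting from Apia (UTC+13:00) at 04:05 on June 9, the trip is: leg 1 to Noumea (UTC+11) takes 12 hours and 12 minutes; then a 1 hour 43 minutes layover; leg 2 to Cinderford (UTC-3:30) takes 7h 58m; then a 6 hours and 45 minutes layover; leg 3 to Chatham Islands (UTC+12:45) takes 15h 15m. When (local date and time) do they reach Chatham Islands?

23:43 on June 10

Convert departure to UTC: 04:05 − 13:00 = 15:05 UTC on Jun 8.
Add 12 hours and 12 minutes leg 1 → 03:17 UTC (Jun 9).
Add 1 hour 43 minutes layover in Noumea → 05:00 UTC.
Add 7 hours and 58 minutes leg 2 → 12:58 UTC.
Add 6 hours 45 minutes layover in Cinderford → 19:43 UTC.
Add 15 hours 15 minutes leg 3 → 10:58 UTC (Jun 10).
Chatham Islands is UTC+12:45, so local arrival = 10:58 + 12:45 = 23:43 on Jun 10.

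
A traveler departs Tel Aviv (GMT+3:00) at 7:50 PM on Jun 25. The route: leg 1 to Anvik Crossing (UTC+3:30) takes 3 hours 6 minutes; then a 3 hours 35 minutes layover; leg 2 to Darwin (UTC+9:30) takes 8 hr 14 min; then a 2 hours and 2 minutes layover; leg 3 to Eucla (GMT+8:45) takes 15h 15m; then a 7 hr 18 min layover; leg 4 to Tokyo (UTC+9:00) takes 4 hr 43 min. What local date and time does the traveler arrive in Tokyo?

10:03 PM on June 27

Convert departure to UTC: 7:50 PM − 3:00 = 4:50 PM UTC on Jun 25.
Add 3 hours and 6 minutes leg 1 → 7:56 PM UTC.
Add 3 hours and 35 minutes layover in Anvik Crossing → 11:31 PM UTC.
Add 8 hours 14 minutes leg 2 → 7:45 AM UTC (Jun 26).
Add 2 hours and 2 minutes layover in Darwin → 9:47 AM UTC.
Add 15 hours and 15 minutes leg 3 → 1:02 AM UTC (Jun 27).
Add 7 hours 18 minutes layover in Eucla → 8:20 AM UTC.
Add 4 hours and 43 minutes leg 4 → 1:03 PM UTC.
Tokyo is UTC+9:00, so local arrival = 1:03 PM + 9:00 = 10:03 PM on Jun 27.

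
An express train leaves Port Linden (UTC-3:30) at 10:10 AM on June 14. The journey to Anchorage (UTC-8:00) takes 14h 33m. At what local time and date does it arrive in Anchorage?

Convert departure to UTC: 10:10 AM + 3:30 = 1:40 PM UTC on Jun 14.
Add 14 hours 33 minutes travel time → 4:13 AM UTC (Jun 15).
Anchorage is UTC−8:00, so local arrival = 4:13 AM − 8:00 = 8:13 PM on Jun 14.

8:13 PM on Jun 14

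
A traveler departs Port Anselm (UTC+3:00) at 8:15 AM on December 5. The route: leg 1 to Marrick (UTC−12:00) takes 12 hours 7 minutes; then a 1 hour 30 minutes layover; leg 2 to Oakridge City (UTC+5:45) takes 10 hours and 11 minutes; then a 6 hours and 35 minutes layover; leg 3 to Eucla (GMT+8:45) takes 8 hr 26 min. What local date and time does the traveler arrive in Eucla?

4:49 AM on Dec 7

Convert departure to UTC: 8:15 AM − 3:00 = 5:15 AM UTC on Dec 5.
Add 12 hours 7 minutes leg 1 → 5:22 PM UTC.
Add 1 hour and 30 minutes layover in Marrick → 6:52 PM UTC.
Add 10 hours and 11 minutes leg 2 → 5:03 AM UTC (Dec 6).
Add 6 hours 35 minutes layover in Oakridge City → 11:38 AM UTC.
Add 8 hours 26 minutes leg 3 → 8:04 PM UTC.
Eucla is UTC+8:45, so local arrival = 8:04 PM + 8:45 = 4:49 AM on Dec 7.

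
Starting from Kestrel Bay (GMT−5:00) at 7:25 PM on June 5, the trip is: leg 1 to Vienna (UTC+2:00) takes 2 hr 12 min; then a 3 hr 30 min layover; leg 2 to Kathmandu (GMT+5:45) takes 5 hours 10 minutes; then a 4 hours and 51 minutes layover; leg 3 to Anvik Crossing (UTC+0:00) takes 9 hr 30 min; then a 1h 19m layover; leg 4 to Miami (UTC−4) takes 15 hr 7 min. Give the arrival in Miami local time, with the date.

2:04 PM on Jun 7

Convert departure to UTC: 7:25 PM + 5:00 = 12:25 AM UTC on Jun 6.
Add 2 hours 12 minutes leg 1 → 2:37 AM UTC.
Add 3 hours 30 minutes layover in Vienna → 6:07 AM UTC.
Add 5 hours and 10 minutes leg 2 → 11:17 AM UTC.
Add 4 hours 51 minutes layover in Kathmandu → 4:08 PM UTC.
Add 9 hours and 30 minutes leg 3 → 1:38 AM UTC (Jun 7).
Add 1 hour 19 minutes layover in Anvik Crossing → 2:57 AM UTC.
Add 15 hours and 7 minutes leg 4 → 6:04 PM UTC.
Miami is UTC−4:00, so local arrival = 6:04 PM − 4:00 = 2:04 PM on Jun 7.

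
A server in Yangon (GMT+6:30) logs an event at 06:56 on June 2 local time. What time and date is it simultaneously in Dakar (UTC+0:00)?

00:26 on Jun 2

In UTC: 06:56 − 6:30 = 00:26 on Jun 2.
Dakar is UTC+0, so it is 00:26 on Jun 2.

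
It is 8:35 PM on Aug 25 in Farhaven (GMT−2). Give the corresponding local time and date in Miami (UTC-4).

In UTC: 8:35 PM + 2:00 = 10:35 PM on Aug 25.
Miami is UTC−4:00: 10:35 PM − 4:00 = 6:35 PM on Aug 25.

6:35 PM on August 25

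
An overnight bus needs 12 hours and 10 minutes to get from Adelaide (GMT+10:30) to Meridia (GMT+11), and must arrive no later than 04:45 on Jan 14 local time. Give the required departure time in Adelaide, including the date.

16:05 on January 13

Target arrival in UTC: 04:45 − 11:00 = 17:45 on Jan 13.
Subtract 12 hours and 10 minutes → departure 05:35 UTC on Jan 13.
Adelaide is UTC+10:30: 05:35 + 10:30 = 16:05 on Jan 13.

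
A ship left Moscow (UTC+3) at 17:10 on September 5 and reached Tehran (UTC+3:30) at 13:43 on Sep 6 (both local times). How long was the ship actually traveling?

20 hours 3 minutes

Tehran is 0:30 ahead of Moscow.
Clock-face elapsed time (ignoring zones) is 20 hours 33 minutes.
Actual elapsed = 20 hours 33 minutes − 0:30 = 20 hours 3 minutes.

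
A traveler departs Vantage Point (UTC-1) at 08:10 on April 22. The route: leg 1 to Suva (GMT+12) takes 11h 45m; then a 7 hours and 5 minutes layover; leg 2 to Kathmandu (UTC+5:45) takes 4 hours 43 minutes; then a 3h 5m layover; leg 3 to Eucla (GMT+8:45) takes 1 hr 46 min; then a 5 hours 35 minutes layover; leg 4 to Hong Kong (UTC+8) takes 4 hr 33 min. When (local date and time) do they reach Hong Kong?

Convert departure to UTC: 08:10 + 1:00 = 09:10 UTC on Apr 22.
Add 11 hours 45 minutes leg 1 → 20:55 UTC.
Add 7 hours 5 minutes layover in Suva → 04:00 UTC (Apr 23).
Add 4 hours and 43 minutes leg 2 → 08:43 UTC.
Add 3 hours 5 minutes layover in Kathmandu → 11:48 UTC.
Add 1 hour and 46 minutes leg 3 → 13:34 UTC.
Add 5 hours and 35 minutes layover in Eucla → 19:09 UTC.
Add 4 hours 33 minutes leg 4 → 23:42 UTC.
Hong Kong is UTC+8:00, so local arrival = 23:42 + 8:00 = 07:42 on Apr 24.

07:42 on April 24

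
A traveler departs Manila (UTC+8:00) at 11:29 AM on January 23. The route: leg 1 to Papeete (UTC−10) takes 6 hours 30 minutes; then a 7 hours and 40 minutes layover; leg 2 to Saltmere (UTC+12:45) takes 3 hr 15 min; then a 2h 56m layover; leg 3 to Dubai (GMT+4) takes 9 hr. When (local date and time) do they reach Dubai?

12:50 PM on Jan 24

Convert departure to UTC: 11:29 AM − 8:00 = 3:29 AM UTC on Jan 23.
Add 6 hours and 30 minutes leg 1 → 9:59 AM UTC.
Add 7 hours 40 minutes layover in Papeete → 5:39 PM UTC.
Add 3 hours and 15 minutes leg 2 → 8:54 PM UTC.
Add 2 hours 56 minutes layover in Saltmere → 11:50 PM UTC.
Add 9 hours leg 3 → 8:50 AM UTC (Jan 24).
Dubai is UTC+4:00, so local arrival = 8:50 AM + 4:00 = 12:50 PM on Jan 24.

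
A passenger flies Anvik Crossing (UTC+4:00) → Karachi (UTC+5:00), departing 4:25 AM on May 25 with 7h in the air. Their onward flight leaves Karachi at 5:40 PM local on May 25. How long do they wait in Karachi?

5 hours 15 minutes

Convert departure to UTC: 4:25 AM − 4:00 = 12:25 AM UTC on May 25.
Add 7 hours flight time → 7:25 AM UTC.
Karachi is UTC+5:00, so local arrival = 7:25 AM + 5:00 = 12:25 PM on May 25.
Layover = 5:40 PM − 12:25 PM = 5 hours 15 minutes.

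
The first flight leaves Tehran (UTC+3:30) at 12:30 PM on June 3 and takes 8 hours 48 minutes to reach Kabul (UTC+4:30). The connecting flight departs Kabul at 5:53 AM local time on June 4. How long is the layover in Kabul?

7 hours 35 minutes

Convert departure to UTC: 12:30 PM − 3:30 = 9:00 AM UTC on Jun 3.
Add 8 hours and 48 minutes flight time → 5:48 PM UTC.
Kabul is UTC+4:30, so local arrival = 5:48 PM + 4:30 = 10:18 PM on Jun 3.
Layover = 5:53 AM − 10:18 PM (+1 day) = 7 hours 35 minutes.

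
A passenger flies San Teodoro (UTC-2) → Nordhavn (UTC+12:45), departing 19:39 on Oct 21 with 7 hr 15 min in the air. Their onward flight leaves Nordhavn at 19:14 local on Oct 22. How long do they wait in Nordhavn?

1 hour 35 minutes

Convert departure to UTC: 19:39 + 2:00 = 21:39 UTC on Oct 21.
Add 7 hours 15 minutes flight time → 04:54 UTC (Oct 22).
Nordhavn is UTC+12:45, so local arrival = 04:54 + 12:45 = 17:39 on Oct 22.
Layover = 19:14 − 17:39 = 1 hour 35 minutes.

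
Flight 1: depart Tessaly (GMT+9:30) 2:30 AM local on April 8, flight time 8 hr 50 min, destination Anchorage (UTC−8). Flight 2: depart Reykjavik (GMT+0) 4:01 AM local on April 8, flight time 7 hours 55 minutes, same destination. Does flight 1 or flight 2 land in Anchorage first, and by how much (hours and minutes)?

Flight 1 in UTC: 2:30 AM − 9:30 = 5:00 PM on Apr 7.
+8 hours 50 minutes → arrive 1:50 AM UTC on Apr 8.
Flight 2 departs at 4:01 AM UTC (Apr 8).
+7 hours 55 minutes → arrive 11:56 AM UTC on Apr 8.
Flight 1 lands earlier by 10 hours 6 minutes.

the first, by 10 hours 6 minutes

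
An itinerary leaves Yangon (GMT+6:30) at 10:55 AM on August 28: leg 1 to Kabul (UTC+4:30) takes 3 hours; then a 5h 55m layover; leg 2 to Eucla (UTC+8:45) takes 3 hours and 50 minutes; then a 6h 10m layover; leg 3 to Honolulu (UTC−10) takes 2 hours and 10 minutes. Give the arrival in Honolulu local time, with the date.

3:30 PM on Aug 28

Convert departure to UTC: 10:55 AM − 6:30 = 4:25 AM UTC on Aug 28.
Add 3 hours leg 1 → 7:25 AM UTC.
Add 5 hours 55 minutes layover in Kabul → 1:20 PM UTC.
Add 3 hours and 50 minutes leg 2 → 5:10 PM UTC.
Add 6 hours 10 minutes layover in Eucla → 11:20 PM UTC.
Add 2 hours 10 minutes leg 3 → 1:30 AM UTC (Aug 29).
Honolulu is UTC−10:00, so local arrival = 1:30 AM − 10:00 = 3:30 PM on Aug 28.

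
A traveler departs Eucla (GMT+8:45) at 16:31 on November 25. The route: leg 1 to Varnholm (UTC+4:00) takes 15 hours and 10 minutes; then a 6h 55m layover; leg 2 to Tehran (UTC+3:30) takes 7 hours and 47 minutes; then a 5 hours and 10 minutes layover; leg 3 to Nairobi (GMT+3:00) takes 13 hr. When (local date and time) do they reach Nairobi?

Convert departure to UTC: 16:31 − 8:45 = 07:46 UTC on Nov 25.
Add 15 hours 10 minutes leg 1 → 22:56 UTC.
Add 6 hours 55 minutes layover in Varnholm → 05:51 UTC (Nov 26).
Add 7 hours and 47 minutes leg 2 → 13:38 UTC.
Add 5 hours and 10 minutes layover in Tehran → 18:48 UTC.
Add 13 hours leg 3 → 07:48 UTC (Nov 27).
Nairobi is UTC+3:00, so local arrival = 07:48 + 3:00 = 10:48 on Nov 27.

10:48 on Nov 27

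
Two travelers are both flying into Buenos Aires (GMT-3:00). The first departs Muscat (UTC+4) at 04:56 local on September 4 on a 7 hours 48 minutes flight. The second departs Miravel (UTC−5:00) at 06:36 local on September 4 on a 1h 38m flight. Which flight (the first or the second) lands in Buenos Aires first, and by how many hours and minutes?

the first, by 4 hours 30 minutes

Flight 1 in UTC: 04:56 − 4:00 = 00:56 on Sep 4.
+7 hours and 48 minutes → arrive 08:44 UTC on Sep 4.
Flight 2 in UTC: 06:36 + 5:00 = 11:36 on Sep 4.
+1 hour and 38 minutes → arrive 13:14 UTC on Sep 4.
Flight 1 lands earlier by 4 hours 30 minutes.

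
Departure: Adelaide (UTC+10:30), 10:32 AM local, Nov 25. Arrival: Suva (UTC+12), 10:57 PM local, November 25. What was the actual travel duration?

Suva is 1:30 ahead of Adelaide.
Clock-face elapsed time (ignoring zones) is 12 hours 25 minutes.
Actual elapsed = 12 hours 25 minutes − 1:30 = 10 hours 55 minutes.

10 hours 55 minutes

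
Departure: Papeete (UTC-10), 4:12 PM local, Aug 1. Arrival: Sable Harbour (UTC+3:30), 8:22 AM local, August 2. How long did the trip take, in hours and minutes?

2 hours 40 minutes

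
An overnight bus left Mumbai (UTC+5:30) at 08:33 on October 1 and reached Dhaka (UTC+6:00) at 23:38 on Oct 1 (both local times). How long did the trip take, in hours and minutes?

Departure in UTC: 08:33 − 5:30 = 03:03 on Oct 1.
Arrival in UTC: 23:38 − 6:00 = 17:38 on Oct 1.
Elapsed = 17:38 − 03:03 = 14 hours 35 minutes.

14 hours 35 minutes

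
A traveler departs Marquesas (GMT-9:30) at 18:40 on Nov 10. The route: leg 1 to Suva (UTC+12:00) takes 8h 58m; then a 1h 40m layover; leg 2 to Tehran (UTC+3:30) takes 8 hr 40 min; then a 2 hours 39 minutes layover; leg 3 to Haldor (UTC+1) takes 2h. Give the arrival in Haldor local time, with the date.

05:07 on November 12

Convert departure to UTC: 18:40 + 9:30 = 04:10 UTC on Nov 11.
Add 8 hours 58 minutes leg 1 → 13:08 UTC.
Add 1 hour 40 minutes layover in Suva → 14:48 UTC.
Add 8 hours 40 minutes leg 2 → 23:28 UTC.
Add 2 hours 39 minutes layover in Tehran → 02:07 UTC (Nov 12).
Add 2 hours leg 3 → 04:07 UTC.
Haldor is UTC+1:00, so local arrival = 04:07 + 1:00 = 05:07 on Nov 12.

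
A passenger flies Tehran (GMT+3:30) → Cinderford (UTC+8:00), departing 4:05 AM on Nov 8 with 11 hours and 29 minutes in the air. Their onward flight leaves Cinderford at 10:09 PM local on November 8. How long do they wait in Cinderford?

Convert departure to UTC: 4:05 AM − 3:30 = 12:35 AM UTC on Nov 8.
Add 11 hours 29 minutes flight time → 12:04 PM UTC.
Cinderford is UTC+8:00, so local arrival = 12:04 PM + 8:00 = 8:04 PM on Nov 8.
Layover = 10:09 PM − 8:04 PM = 2 hours 5 minutes.

2 hours 5 minutes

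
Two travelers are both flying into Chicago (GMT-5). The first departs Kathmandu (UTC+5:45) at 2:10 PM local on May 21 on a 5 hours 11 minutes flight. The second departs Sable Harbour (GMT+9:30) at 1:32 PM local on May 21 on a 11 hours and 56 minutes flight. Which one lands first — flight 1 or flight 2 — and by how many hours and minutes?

Flight 1 in UTC: 2:10 PM − 5:45 = 8:25 AM on May 21.
+5 hours and 11 minutes → arrive 1:36 PM UTC on May 21.
Flight 2 in UTC: 1:32 PM − 9:30 = 4:02 AM on May 21.
+11 hours and 56 minutes → arrive 3:58 PM UTC on May 21.
Flight 1 lands earlier by 2 hours 22 minutes.

the first, by 2 hours 22 minutes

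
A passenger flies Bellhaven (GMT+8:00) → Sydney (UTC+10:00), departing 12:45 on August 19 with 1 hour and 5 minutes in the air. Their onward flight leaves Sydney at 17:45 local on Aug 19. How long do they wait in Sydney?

1 hour 55 minutes

Convert departure to UTC: 12:45 − 8:00 = 04:45 UTC on Aug 19.
Add 1 hour 5 minutes flight time → 05:50 UTC.
Sydney is UTC+10:00, so local arrival = 05:50 + 10:00 = 15:50 on Aug 19.
Layover = 17:45 − 15:50 = 1 hour 55 minutes.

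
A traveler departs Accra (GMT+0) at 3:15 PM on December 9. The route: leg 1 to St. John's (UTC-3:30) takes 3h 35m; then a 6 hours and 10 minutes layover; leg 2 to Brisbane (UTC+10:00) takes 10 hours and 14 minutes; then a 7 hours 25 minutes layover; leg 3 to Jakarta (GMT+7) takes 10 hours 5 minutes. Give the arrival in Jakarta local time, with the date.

11:44 AM on Dec 11

Accra is at UTC+0, so departure is already 3:15 PM UTC on Dec 9.
Add 3 hours and 35 minutes leg 1 → 6:50 PM UTC.
Add 6 hours and 10 minutes layover in St. John's → 1:00 AM UTC (Dec 10).
Add 10 hours and 14 minutes leg 2 → 11:14 AM UTC.
Add 7 hours 25 minutes layover in Brisbane → 6:39 PM UTC.
Add 10 hours and 5 minutes leg 3 → 4:44 AM UTC (Dec 11).
Jakarta is UTC+7:00, so local arrival = 4:44 AM + 7:00 = 11:44 AM on Dec 11.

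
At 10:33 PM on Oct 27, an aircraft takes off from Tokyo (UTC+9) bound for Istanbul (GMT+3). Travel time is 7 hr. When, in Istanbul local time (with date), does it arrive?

11:33 PM on Oct 27

Convert departure to UTC: 10:33 PM − 9:00 = 1:33 PM UTC on Oct 27.
Add 7 hours travel time → 8:33 PM UTC.
Istanbul is UTC+3:00, so local arrival = 8:33 PM + 3:00 = 11:33 PM on Oct 27.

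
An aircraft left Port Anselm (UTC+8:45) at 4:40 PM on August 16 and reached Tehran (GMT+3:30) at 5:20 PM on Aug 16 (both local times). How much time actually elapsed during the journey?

Departure in UTC: 4:40 PM − 8:45 = 7:55 AM on Aug 16.
Arrival in UTC: 5:20 PM − 3:30 = 1:50 PM on Aug 16.
Elapsed = 1:50 PM − 7:55 AM = 5 hours 55 minutes.

5 hours 55 minutes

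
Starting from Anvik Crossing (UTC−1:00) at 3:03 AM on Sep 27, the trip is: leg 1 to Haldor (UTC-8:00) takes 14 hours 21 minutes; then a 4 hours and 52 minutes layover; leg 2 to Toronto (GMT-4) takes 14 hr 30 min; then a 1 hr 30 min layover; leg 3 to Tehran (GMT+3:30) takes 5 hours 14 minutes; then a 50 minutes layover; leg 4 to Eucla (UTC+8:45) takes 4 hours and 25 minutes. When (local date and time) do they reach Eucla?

Convert departure to UTC: 3:03 AM + 1:00 = 4:03 AM UTC on Sep 27.
Add 14 hours 21 minutes leg 1 → 6:24 PM UTC.
Add 4 hours and 52 minutes layover in Haldor → 11:16 PM UTC.
Add 14 hours 30 minutes leg 2 → 1:46 PM UTC (Sep 28).
Add 1 hour and 30 minutes layover in Toronto → 3:16 PM UTC.
Add 5 hours 14 minutes leg 3 → 8:30 PM UTC.
Add 50 minutes layover in Tehran → 9:20 PM UTC.
Add 4 hours 25 minutes leg 4 → 1:45 AM UTC (Sep 29).
Eucla is UTC+8:45, so local arrival = 1:45 AM + 8:45 = 10:30 AM on Sep 29.

10:30 AM on Sep 29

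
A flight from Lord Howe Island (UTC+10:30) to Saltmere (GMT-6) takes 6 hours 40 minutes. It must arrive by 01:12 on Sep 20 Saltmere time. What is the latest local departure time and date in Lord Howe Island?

11:02 on September 20

Target arrival in UTC: 01:12 + 6:00 = 07:12 on Sep 20.
Subtract 6 hours and 40 minutes → departure 00:32 UTC on Sep 20.
Lord Howe Island is UTC+10:30: 00:32 + 10:30 = 11:02 on Sep 20.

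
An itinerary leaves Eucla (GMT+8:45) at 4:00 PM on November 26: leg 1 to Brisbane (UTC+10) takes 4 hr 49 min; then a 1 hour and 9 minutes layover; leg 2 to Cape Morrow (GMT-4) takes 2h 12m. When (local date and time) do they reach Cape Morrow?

Convert departure to UTC: 4:00 PM − 8:45 = 7:15 AM UTC on Nov 26.
Add 4 hours 49 minutes leg 1 → 12:04 PM UTC.
Add 1 hour 9 minutes layover in Brisbane → 1:13 PM UTC.
Add 2 hours 12 minutes leg 2 → 3:25 PM UTC.
Cape Morrow is UTC−4:00, so local arrival = 3:25 PM − 4:00 = 11:25 AM on Nov 26.

11:25 AM on November 26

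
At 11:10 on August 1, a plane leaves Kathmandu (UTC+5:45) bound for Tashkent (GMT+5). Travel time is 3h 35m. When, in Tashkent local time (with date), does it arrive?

Tashkent is 0:45 behind Kathmandu.
After 3 hours and 35 minutes it is 14:45 in Kathmandu.
Shift by the zone difference: 14:45 − 0:45 = 14:00 on Aug 1 in Tashkent.

14:00 on August 1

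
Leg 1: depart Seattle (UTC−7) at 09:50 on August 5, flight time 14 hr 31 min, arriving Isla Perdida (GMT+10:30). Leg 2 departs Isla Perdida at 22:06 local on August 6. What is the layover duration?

4 hours 15 minutes

Convert departure to UTC: 09:50 + 7:00 = 16:50 UTC on Aug 5.
Add 14 hours and 31 minutes flight time → 07:21 UTC (Aug 6).
Isla Perdida is UTC+10:30, so local arrival = 07:21 + 10:30 = 17:51 on Aug 6.
Layover = 22:06 − 17:51 = 4 hours 15 minutes.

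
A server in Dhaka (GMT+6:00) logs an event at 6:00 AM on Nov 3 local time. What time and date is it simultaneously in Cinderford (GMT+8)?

8:00 AM on November 3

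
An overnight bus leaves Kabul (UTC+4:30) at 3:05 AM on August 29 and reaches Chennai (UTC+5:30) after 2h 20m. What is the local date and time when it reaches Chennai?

Convert departure to UTC: 3:05 AM − 4:30 = 10:35 PM UTC on Aug 28.
Add 2 hours 20 minutes travel time → 12:55 AM UTC (Aug 29).
Chennai is UTC+5:30, so local arrival = 12:55 AM + 5:30 = 6:25 AM on Aug 29.

6:25 AM on August 29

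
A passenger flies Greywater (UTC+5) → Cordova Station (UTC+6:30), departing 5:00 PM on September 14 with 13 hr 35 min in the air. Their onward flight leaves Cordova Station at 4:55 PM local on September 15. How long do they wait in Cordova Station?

8 hours 50 minutes

Convert departure to UTC: 5:00 PM − 5:00 = 12:00 PM UTC on Sep 14.
Add 13 hours 35 minutes flight time → 1:35 AM UTC (Sep 15).
Cordova Station is UTC+6:30, so local arrival = 1:35 AM + 6:30 = 8:05 AM on Sep 15.
Layover = 4:55 PM − 8:05 AM = 8 hours 50 minutes.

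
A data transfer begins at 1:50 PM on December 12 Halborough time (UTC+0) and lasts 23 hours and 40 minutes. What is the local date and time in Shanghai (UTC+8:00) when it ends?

9:30 PM on December 13

Halborough is at UTC+0, so start is already 1:50 PM UTC on Dec 12.
Add 23 hours 40 minutes duration → 1:30 PM UTC (Dec 13).
Shanghai is UTC+8:00, so local end time = 1:30 PM + 8:00 = 9:30 PM on Dec 13.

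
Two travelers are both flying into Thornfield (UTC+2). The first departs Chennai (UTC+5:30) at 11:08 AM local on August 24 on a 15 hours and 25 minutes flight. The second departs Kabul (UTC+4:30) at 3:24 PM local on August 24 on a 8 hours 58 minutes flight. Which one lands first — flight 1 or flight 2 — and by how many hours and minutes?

the second, by 1 hour 11 minutes

Flight 1 in UTC: 11:08 AM − 5:30 = 5:38 AM on Aug 24.
+15 hours and 25 minutes → arrive 9:03 PM UTC on Aug 24.
Flight 2 in UTC: 3:24 PM − 4:30 = 10:54 AM on Aug 24.
+8 hours and 58 minutes → arrive 7:52 PM UTC on Aug 24.
Flight 2 lands earlier by 1 hour 11 minutes.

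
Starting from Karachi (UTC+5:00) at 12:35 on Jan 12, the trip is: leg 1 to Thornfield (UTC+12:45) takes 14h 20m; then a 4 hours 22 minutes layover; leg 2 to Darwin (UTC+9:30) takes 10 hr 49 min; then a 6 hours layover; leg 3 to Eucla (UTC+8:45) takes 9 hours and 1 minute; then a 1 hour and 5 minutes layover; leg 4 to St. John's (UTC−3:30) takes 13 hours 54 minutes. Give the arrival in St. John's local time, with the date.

15:36 on Jan 14

Convert departure to UTC: 12:35 − 5:00 = 07:35 UTC on Jan 12.
Add 14 hours 20 minutes leg 1 → 21:55 UTC.
Add 4 hours 22 minutes layover in Thornfield → 02:17 UTC (Jan 13).
Add 10 hours 49 minutes leg 2 → 13:06 UTC.
Add 6 hours layover in Darwin → 19:06 UTC.
Add 9 hours 1 minute leg 3 → 04:07 UTC (Jan 14).
Add 1 hour 5 minutes layover in Eucla → 05:12 UTC.
Add 13 hours 54 minutes leg 4 → 19:06 UTC.
St. John's is UTC−3:30, so local arrival = 19:06 − 3:30 = 15:36 on Jan 14.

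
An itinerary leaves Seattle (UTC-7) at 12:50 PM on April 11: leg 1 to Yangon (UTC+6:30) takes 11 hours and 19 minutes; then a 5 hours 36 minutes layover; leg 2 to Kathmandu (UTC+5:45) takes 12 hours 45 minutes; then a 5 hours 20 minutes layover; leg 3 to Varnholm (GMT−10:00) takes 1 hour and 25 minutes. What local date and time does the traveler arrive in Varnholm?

10:15 PM on Apr 12

Convert departure to UTC: 12:50 PM + 7:00 = 7:50 PM UTC on Apr 11.
Add 11 hours 19 minutes leg 1 → 7:09 AM UTC (Apr 12).
Add 5 hours and 36 minutes layover in Yangon → 12:45 PM UTC.
Add 12 hours 45 minutes leg 2 → 1:30 AM UTC (Apr 13).
Add 5 hours 20 minutes layover in Kathmandu → 6:50 AM UTC.
Add 1 hour and 25 minutes leg 3 → 8:15 AM UTC.
Varnholm is UTC−10:00, so local arrival = 8:15 AM − 10:00 = 10:15 PM on Apr 12.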